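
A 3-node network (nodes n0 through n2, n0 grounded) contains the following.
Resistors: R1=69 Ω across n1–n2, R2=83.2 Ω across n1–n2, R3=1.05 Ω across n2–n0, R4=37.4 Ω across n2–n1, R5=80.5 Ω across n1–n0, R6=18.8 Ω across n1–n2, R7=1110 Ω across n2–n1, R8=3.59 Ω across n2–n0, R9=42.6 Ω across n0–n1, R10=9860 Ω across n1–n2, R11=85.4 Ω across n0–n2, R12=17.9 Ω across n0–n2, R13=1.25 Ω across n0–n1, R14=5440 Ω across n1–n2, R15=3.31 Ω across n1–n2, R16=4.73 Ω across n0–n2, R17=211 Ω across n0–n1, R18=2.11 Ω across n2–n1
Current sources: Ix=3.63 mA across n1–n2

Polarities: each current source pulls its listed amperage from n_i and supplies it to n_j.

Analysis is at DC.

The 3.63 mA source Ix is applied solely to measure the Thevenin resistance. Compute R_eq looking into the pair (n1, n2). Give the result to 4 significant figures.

R_eq = 0.7024 Ω

MNA unknowns: 2 node voltages V₁..V_2
R1: Y=0.01449 on G[1,2]
R2: Y=0.01202 on G[1,2]
R3: Y=0.9524 on G[2,0]
R4: Y=0.02674 on G[2,1]
R5: Y=0.01242 on G[1,0]
R6: Y=0.05319 on G[1,2]
R7: Y=0.0009009 on G[2,1]
R8: Y=0.2786 on G[2,0]
R9: Y=0.02347 on G[0,1]
R10: Y=0.0001014 on G[1,2]
R11: Y=0.01171 on G[0,2]
R12: Y=0.05587 on G[0,2]
R13: Y=0.8000 on G[0,1]
R14: Y=0.0001838 on G[1,2]
R15: Y=0.3021 on G[1,2]
R16: Y=0.2114 on G[0,2]
R17: Y=0.004739 on G[0,1]
R18: Y=0.4739 on G[2,1]
Ix: z[1]−=0.00363, z[2]+=0.00363
solve → V1=-0.001638, V2=0.0009119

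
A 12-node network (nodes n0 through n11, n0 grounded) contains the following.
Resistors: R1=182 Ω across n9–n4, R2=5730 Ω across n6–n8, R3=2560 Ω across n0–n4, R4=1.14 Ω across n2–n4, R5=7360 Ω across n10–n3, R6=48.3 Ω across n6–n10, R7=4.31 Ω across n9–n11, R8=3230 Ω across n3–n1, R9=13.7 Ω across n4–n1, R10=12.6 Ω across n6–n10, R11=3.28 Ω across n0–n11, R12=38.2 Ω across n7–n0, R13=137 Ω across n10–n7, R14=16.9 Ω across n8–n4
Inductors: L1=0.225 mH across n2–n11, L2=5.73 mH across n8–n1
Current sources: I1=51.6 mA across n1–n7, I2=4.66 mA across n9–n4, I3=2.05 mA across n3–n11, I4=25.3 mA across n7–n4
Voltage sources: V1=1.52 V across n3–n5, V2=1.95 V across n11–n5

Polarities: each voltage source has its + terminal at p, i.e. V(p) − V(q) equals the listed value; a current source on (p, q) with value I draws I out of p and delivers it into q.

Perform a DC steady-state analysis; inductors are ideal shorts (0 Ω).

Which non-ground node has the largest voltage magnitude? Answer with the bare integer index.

MNA unknowns: 11 node voltages V₁..V_11 plus 4 source currents (L1, L2, V1, V2)
R1: Y=0.005495 on G[9,4]
R2: Y=0.0001745 on G[6,8]
R3: Y=0.0003906 on G[0,4]
L1: row V2−V11=0, i_L1 at 2,11
I1: z[1]−=0.0516, z[7]+=0.0516
R4: Y=0.8772 on G[2,4]
R5: Y=0.0001359 on G[10,3]
I2: z[9]−=0.00466, z[4]+=0.00466
I3: z[3]−=0.00205, z[11]+=0.00205
R6: Y=0.02070 on G[6,10]
L2: row V8−V1=0, i_L2 at 8,1
R7: Y=0.2320 on G[9,11]
R8: Y=0.0003096 on G[3,1]
R9: Y=0.07299 on G[4,1]
R10: Y=0.07937 on G[6,10]
R11: Y=0.3049 on G[0,11]
I4: z[7]−=0.0253, z[4]+=0.0253
R12: Y=0.02618 on G[7,0]
R13: Y=0.007299 on G[10,7]
R14: Y=0.05917 on G[8,4]
V1: row V3−V5=1.52, i_V1 at 3,5
V2: row V11−V5=1.95, i_V2 at 11,5
solve → V1=-0.4976, V2=-0.08467, V3=-0.5147, V4=-0.1090, V5=-2.035, V6=0.9244, V7=0.9877, V8=-0.4976, V9=-0.1049, V10=0.9269, V11=-0.08467
aux → i_L1=-0.02133, i_L2=0.02324, i_V1=-0.001849, i_V2=0.001849

5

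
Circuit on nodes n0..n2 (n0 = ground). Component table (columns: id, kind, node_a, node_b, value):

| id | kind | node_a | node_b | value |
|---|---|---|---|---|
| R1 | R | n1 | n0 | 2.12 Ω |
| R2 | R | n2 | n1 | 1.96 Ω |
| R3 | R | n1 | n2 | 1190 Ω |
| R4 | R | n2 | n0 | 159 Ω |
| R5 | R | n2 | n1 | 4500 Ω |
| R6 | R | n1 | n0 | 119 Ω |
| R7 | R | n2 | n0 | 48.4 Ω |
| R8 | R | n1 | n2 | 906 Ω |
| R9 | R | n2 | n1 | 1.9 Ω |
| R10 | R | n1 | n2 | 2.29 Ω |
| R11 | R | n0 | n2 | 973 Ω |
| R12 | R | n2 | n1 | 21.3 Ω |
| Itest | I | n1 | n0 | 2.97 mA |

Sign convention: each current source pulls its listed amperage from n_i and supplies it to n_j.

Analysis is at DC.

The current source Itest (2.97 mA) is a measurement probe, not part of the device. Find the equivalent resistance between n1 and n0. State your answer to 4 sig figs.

Element admittances at DC:
  Y(R1) = 0.4717 S between n1,n0
  Y(R2) = 0.5102 S between n2,n1
  Y(R3) = 0.0008403 S between n1,n2
  Y(R4) = 0.006289 S between n2,n0
  Y(R5) = 0.0002222 S between n2,n1
  Y(R6) = 0.008403 S between n1,n0
  Y(R7) = 0.02066 S between n2,n0
  Y(R8) = 0.001104 S between n1,n2
  Y(R9) = 0.5263 S between n2,n1
  Y(R10) = 0.4367 S between n1,n2
  Y(R11) = 0.001028 S between n0,n2
  Y(R12) = 0.04695 S between n2,n1
  Itest: injects 0.00297 A into n0 (from n1)
Assemble and solve the 2×2 MNA system:
  V(n1)=-0.005851  V(n2)=-0.005746

R_eq = 1.970 Ω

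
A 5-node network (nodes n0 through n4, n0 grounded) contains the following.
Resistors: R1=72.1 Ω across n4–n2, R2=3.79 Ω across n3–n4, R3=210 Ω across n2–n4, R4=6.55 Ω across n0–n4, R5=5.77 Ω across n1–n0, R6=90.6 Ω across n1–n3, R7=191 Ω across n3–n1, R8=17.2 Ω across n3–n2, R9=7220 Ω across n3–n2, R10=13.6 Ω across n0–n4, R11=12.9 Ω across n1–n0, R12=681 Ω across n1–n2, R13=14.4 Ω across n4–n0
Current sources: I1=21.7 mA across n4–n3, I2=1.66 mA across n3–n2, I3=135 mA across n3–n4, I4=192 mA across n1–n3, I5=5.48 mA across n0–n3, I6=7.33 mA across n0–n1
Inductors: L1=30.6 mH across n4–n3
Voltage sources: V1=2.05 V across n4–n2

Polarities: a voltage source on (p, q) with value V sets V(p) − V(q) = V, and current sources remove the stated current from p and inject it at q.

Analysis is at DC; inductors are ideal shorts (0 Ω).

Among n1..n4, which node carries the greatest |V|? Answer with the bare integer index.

MNA unknowns: 4 node voltages V₁..V_4 plus 2 source currents (L1, V1)
R1: Y=0.01387 on G[4,2]
R2: Y=0.2639 on G[3,4]
R3: Y=0.004762 on G[2,4]
R4: Y=0.1527 on G[0,4]
I1: z[4]−=0.0217, z[3]+=0.0217
L1: row V4−V3=0, i_L1 at 4,3
I2: z[3]−=0.00166, z[2]+=0.00166
I3: z[3]−=0.135, z[4]+=0.135
R5: Y=0.1733 on G[1,0]
R6: Y=0.01104 on G[1,3]
R7: Y=0.005236 on G[3,1]
I4: z[1]−=0.192, z[3]+=0.192
R8: Y=0.05814 on G[3,2]
R9: Y=0.0001385 on G[3,2]
R10: Y=0.07353 on G[0,4]
R11: Y=0.07752 on G[1,0]
I5: z[0]−=0.00548, z[3]+=0.00548
R12: Y=0.001468 on G[1,2]
I6: z[0]−=0.00733, z[1]+=0.00733
R13: Y=0.06944 on G[4,0]
V1: row V4−V2=2.05, i_V1 at 4,2
solve → V1=-0.6590, V2=-1.448, V3=0.6024, V4=0.6024
aux → i_L1=0.05748, i_V1=-0.1605

2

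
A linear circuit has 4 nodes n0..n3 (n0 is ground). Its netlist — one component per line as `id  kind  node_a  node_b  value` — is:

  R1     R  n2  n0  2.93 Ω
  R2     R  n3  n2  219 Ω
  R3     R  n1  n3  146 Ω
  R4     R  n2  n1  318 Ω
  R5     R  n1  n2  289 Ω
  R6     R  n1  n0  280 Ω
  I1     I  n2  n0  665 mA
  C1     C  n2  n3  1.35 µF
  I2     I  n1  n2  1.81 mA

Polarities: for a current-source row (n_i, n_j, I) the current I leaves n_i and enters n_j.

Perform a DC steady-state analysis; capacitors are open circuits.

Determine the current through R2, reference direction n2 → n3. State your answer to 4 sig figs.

-0.001080 A

Apply KCL at each of the 3 non-ground nodes and solve the resulting linear system.
Node n1: branches {R3, R4, R5, R6, I2} → V_1 = -1.538
Node n2: branches {R1, R2, R4, R5, I1, C1, I2} → V_2 = -1.932
Node n3: branches {R2, R3, C1} → V_3 = -1.696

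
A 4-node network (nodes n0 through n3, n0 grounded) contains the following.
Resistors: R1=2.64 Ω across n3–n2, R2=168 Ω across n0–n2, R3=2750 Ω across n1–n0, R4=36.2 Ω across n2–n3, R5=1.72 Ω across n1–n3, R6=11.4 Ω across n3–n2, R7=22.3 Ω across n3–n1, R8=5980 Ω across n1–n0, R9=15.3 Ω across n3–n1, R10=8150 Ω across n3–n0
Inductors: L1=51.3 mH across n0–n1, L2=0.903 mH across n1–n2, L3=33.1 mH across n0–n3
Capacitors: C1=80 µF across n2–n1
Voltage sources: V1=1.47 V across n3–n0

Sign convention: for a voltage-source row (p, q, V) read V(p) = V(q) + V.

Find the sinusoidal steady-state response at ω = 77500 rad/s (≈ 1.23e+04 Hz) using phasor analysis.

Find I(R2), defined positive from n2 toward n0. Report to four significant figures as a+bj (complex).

Apply KCL at each of the 3 non-ground nodes and solve the resulting linear system.
Node n1: branches {R3, L1, L2, C1, R5, R7, R8, R9} → V_1 = 1.462-1.262e-05j
Node n2: branches {R1, R2, L2, R4, C1, R6} → V_2 = 1.462+0.0007528j
Node n3: branches {R1, R4, L3, R5, R6, R7, R9, R10, V1} → V_3 = 1.470+0.000j
Source currents: i(V1)=-0.009659+0.0009363j

0.008702+4.481e-06j A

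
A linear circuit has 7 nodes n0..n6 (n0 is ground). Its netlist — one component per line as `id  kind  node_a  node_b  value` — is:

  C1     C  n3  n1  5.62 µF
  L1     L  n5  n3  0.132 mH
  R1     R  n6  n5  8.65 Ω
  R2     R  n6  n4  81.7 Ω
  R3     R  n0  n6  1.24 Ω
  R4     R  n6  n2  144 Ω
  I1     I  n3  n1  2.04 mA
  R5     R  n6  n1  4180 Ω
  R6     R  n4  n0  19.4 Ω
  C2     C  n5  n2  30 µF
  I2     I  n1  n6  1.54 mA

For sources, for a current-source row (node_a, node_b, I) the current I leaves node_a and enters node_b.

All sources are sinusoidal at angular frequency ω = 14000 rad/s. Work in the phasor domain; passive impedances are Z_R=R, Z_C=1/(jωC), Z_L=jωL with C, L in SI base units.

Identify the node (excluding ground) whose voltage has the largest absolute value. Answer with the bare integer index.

MNA unknowns: 6 node voltages V₁..V_6
C1: Y=0.000+0.07868j on G[3,1]
L1: Y=0.000-0.5411j on G[5,3]
R1: Y=0.1156+0.000j on G[6,5]
R2: Y=0.01224+0.000j on G[6,4]
R3: Y=0.8065+0.000j on G[0,6]
R4: Y=0.006944+0.000j on G[6,2]
I1: z[3]−=0.00204, z[1]+=0.00204
R5: Y=0.0002392+0.000j on G[6,1]
R6: Y=0.05155+0.000j on G[4,0]
C2: Y=0.000+0.4200j on G[5,2]
I2: z[1]−=0.00154, z[6]+=0.00154
solve → V1=-0.01252-0.009204j, V2=-0.01254-0.0001776j, V3=-0.01255-0.002811j, V4=0.000+0.000j, V5=-0.01254+2.971e-05j, V6=0.000+0.000j

1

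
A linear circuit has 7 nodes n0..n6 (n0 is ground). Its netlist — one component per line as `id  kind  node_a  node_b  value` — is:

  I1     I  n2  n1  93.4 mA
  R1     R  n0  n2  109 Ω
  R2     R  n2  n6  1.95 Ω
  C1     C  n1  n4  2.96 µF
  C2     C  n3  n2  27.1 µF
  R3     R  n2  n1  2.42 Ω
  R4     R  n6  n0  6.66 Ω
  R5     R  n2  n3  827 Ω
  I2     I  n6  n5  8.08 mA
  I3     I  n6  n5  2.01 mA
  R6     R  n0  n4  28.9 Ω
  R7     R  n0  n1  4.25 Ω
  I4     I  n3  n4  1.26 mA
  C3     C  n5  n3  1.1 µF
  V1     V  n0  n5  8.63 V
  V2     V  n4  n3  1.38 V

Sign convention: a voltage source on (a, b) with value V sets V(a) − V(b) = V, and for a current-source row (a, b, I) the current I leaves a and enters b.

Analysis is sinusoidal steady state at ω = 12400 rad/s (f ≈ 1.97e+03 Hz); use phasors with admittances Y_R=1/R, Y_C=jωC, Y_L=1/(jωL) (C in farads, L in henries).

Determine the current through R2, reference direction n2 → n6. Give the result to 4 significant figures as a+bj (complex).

Apply KCL at each of the 6 non-ground nodes and solve the resulting linear system.
Node n1: branches {I1, C1, R3, R7} → V_1 = -0.01886-0.2088j
Node n2: branches {I1, R1, R2, C2, R3, R5} → V_2 = -0.2636-0.3951j
Node n3: branches {C2, R5, I4, C3, V2} → V_3 = -0.6404-0.2984j
Node n4: branches {C1, R6, I4, V2} → V_4 = 0.7396-0.2984j
Node n5: branches {I2, I3, C3, V1} → V_5 = -8.630+0.000j
Node n6: branches {R2, R4, I2, I3} → V_6 = -0.2191-0.3056j
Source currents: i(V1)=-0.01416-0.1090j, i(V2)=-0.02762-0.01751j

-0.02281-0.04589j A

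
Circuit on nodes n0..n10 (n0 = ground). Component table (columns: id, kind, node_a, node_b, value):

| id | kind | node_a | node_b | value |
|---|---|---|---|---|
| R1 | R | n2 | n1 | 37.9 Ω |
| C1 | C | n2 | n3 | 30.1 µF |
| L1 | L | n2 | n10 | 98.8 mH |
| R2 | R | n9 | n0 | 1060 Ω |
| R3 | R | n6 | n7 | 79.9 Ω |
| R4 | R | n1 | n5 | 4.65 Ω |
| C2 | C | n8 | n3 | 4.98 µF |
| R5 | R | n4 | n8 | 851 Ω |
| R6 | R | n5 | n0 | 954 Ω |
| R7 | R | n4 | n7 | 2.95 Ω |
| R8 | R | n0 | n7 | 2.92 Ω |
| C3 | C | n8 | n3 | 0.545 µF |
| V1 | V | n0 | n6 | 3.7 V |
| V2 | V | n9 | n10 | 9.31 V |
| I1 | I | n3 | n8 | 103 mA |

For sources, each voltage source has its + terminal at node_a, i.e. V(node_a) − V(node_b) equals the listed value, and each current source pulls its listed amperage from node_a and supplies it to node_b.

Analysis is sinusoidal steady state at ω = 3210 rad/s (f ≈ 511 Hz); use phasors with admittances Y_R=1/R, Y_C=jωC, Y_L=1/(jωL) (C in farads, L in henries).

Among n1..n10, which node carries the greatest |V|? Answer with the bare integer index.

MNA unknowns: 10 node voltages V₁..V_10 plus 2 source currents (V1, V2)
R1: Y=0.02639+0.000j on G[2,1]
C1: Y=0.000+0.09662j on G[2,3]
L1: Y=0.000-0.003153j on G[2,10]
R2: Y=0.0009434+0.000j on G[9,0]
R3: Y=0.01252+0.000j on G[6,7]
R4: Y=0.2151+0.000j on G[1,5]
C2: Y=0.000+0.01599j on G[8,3]
R5: Y=0.001175+0.000j on G[4,8]
R6: Y=0.001048+0.000j on G[5,0]
R7: Y=0.3390+0.000j on G[4,7]
R8: Y=0.3425+0.000j on G[0,7]
C3: Y=0.000+0.001749j on G[8,3]
V1: row V0−V6=3.7, i_V1 at 0,6
V2: row V9−V10=9.31, i_V2 at 9,10
I1: z[3]−=0.103, z[8]+=0.103
solve → V1=-2.927+2.739j, V2=-3.043+2.847j, V3=-3.004+2.815j, V4=-0.1484-0.02133j, V5=-2.913+2.725j, V6=-3.700+0.000j, V7=-0.1392-0.01042j, V8=-2.796-3.168j, V9=6.534+0.8919j, V10=-2.776+0.8919j
aux → i_V1=-0.04457+0.0001304j, i_V2=-0.006164-0.0008414j

9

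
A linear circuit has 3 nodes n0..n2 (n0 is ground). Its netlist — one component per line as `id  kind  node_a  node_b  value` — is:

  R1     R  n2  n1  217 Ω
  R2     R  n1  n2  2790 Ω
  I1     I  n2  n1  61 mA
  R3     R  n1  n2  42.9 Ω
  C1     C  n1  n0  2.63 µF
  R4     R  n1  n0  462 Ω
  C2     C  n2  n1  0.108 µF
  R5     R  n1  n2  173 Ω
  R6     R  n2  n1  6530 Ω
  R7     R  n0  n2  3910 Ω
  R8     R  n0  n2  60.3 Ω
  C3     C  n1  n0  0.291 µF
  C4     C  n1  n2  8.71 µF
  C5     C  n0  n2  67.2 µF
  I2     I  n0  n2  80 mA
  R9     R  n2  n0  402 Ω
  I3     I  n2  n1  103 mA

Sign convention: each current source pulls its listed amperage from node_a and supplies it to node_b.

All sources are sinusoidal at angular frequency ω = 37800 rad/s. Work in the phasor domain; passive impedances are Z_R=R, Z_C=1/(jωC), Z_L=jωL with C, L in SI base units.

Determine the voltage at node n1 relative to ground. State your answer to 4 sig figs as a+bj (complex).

0.02924-0.3784j V

MNA unknowns: 2 node voltages V₁..V_2
R1: Y=0.004608+0.000j on G[2,1]
R2: Y=0.0003584+0.000j on G[1,2]
I1: z[2]−=0.061, z[1]+=0.061
R3: Y=0.02331+0.000j on G[1,2]
C1: Y=0.000+0.09941j on G[1,0]
R4: Y=0.002165+0.000j on G[1,0]
C2: Y=0.000+0.004082j on G[2,1]
R5: Y=0.005780+0.000j on G[1,2]
R6: Y=0.0001531+0.000j on G[2,1]
R7: Y=0.0002558+0.000j on G[0,2]
R8: Y=0.01658+0.000j on G[0,2]
C3: Y=0.000+0.01100j on G[1,0]
C4: Y=0.000+0.3292j on G[1,2]
C5: Y=0.000+2.540j on G[0,2]
I2: z[0]−=0.08, z[2]+=0.08
R9: Y=0.002488+0.000j on G[2,0]
I3: z[2]−=0.103, z[1]+=0.103
solve → V1=0.02924-0.3784j, V2=-0.0008340-0.01503j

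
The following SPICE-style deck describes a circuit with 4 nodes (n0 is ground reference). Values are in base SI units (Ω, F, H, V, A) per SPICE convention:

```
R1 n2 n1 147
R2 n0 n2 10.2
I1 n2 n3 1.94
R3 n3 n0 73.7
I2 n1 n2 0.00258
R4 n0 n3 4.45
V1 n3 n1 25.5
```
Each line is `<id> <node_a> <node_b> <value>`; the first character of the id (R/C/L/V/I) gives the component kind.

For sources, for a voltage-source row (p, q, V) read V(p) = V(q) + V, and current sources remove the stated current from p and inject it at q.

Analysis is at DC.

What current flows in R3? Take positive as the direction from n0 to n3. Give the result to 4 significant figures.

Apply KCL at each of the 3 non-ground nodes and solve the resulting linear system.
Node n1: branches {R1, I2, V1} → V_1 = -17.43
Node n2: branches {R1, R2, I1, I2} → V_2 = -19.61
Node n3: branches {I1, R3, R4, V1} → V_3 = 8.068
Source currents: i(V1)=0.01740

-0.1095 A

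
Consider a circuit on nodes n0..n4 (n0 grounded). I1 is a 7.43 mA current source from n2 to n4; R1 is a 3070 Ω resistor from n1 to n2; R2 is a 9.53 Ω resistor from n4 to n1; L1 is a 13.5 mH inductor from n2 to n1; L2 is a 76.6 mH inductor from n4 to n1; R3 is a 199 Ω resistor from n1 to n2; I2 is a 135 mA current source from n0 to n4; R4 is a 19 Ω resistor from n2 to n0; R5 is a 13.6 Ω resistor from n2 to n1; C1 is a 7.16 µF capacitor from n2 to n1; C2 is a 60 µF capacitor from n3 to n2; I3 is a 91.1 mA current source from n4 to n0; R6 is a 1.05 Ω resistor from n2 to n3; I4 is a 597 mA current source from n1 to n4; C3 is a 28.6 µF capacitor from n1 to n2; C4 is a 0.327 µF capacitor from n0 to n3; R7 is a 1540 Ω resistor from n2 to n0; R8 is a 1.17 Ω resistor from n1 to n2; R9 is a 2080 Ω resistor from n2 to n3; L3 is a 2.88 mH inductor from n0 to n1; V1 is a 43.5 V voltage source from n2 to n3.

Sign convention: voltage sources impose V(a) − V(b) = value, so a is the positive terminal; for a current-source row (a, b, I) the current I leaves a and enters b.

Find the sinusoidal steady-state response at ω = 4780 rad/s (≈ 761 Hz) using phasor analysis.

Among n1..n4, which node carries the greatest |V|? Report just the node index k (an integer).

Element admittances at ω=4780 rad/s:
  I1: injects 0.00743 A into n4 (from n2)
  Y(R1) = 0.0003257+0.000j S between n1,n2
  Y(R2) = 0.1049+0.000j S between n4,n1
  Y(L1) = 0.000-0.01550j S between n2,n1
  Y(L2) = 0.000-0.002731j S between n4,n1
  Y(R3) = 0.005025+0.000j S between n1,n2
  I2: injects 0.135 A into n4 (from n0)
  Y(R4) = 0.05263+0.000j S between n2,n0
  Y(R5) = 0.07353+0.000j S between n2,n1
  Y(C1) = 0.000+0.03422j S between n2,n1
  Y(C2) = 0.000+0.2868j S between n3,n2
  I3: injects 0.0911 A into n0 (from n4)
  Y(R6) = 0.9524+0.000j S between n2,n3
  I4: injects 0.597 A into n4 (from n1)
  Y(C3) = 0.000+0.1367j S between n1,n2
  Y(C4) = 0.000+0.001563j S between n0,n3
  Y(R7) = 0.0006494+0.000j S between n2,n0
  Y(R8) = 0.8547+0.000j S between n1,n2
  Y(R9) = 0.0004808+0.000j S between n2,n3
  Y(L3) = 0.000-0.07264j S between n0,n1
  V1: constraint V(n2)−V(n3) = 43.5
Assemble and solve the 5×5 MNA system:
  V(n1)=-0.3102+0.8401j  V(n2)=-0.2962+0.8619j  V(n3)=-43.80+0.8619j  V(n4)=5.864+1.001j
  i(V1)=-41.45-12.54j

3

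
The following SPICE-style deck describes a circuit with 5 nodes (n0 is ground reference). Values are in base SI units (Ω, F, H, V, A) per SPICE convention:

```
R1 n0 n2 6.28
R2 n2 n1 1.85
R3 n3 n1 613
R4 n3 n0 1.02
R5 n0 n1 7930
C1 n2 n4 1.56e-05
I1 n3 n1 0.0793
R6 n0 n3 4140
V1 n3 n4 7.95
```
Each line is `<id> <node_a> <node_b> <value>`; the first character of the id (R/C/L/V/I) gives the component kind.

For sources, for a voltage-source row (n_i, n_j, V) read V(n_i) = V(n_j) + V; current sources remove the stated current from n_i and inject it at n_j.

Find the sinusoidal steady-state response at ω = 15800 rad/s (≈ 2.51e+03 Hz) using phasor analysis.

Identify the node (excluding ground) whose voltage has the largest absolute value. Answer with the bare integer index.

Apply KCL at each of the 4 non-ground nodes and solve the resulting linear system.
Node n1: branches {R2, R3, R5, I1} → V_1 = -4.911-3.121j
Node n2: branches {R1, R2, C1} → V_2 = -5.076-3.132j
Node n3: branches {R3, R4, I1, R6, V1} → V_3 = 0.8249+0.5090j
Node n4: branches {C1, V1} → V_4 = -7.125+0.5090j
Source currents: i(V1)=-0.8975-0.5051j

4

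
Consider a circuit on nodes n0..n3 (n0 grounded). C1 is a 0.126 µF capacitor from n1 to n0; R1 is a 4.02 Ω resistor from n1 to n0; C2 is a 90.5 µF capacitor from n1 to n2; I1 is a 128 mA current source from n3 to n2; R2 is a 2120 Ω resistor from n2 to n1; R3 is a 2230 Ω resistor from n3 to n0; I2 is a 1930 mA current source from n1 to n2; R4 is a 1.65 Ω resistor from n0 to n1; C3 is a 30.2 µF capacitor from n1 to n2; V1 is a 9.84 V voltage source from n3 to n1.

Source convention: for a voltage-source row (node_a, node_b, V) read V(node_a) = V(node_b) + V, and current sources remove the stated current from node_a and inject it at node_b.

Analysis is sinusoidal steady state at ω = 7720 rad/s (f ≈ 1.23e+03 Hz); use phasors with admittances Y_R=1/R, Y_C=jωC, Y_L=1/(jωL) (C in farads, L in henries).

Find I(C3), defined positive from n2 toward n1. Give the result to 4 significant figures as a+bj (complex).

0.5149+0.0002607j A

MNA unknowns: 3 node voltages V₁..V_3 plus 1 source current (V1)
C1: Y=0.000+0.0009727j on G[1,0]
R1: Y=0.2488+0.000j on G[1,0]
C2: Y=0.000+0.6987j on G[1,2]
I1: z[3]−=0.128, z[2]+=0.128
R2: Y=0.0004717+0.000j on G[2,1]
R3: Y=0.0004484+0.000j on G[3,0]
I2: z[1]−=1.93, z[2]+=1.93
R4: Y=0.6061+0.000j on G[0,1]
C3: Y=0.000+0.2331j on G[1,2]
V1: row V3−V1=9.84, i_V1 at 3,1
solve → V1=-0.005159+5.868e-06j, V2=-0.004041-2.209j, V3=9.835+5.868e-06j
aux → i_V1=-0.1324-2.631e-09j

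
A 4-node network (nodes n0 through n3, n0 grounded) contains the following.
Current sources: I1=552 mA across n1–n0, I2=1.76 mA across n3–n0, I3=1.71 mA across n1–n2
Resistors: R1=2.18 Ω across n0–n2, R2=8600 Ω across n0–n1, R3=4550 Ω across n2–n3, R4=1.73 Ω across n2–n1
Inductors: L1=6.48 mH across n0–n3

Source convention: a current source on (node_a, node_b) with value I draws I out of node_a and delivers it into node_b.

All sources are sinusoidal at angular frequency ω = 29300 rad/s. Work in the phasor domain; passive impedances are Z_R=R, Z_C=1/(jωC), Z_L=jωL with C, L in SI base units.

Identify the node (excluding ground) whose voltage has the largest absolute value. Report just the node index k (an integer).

1

MNA unknowns: 3 node voltages V₁..V_3
I1: z[1]−=0.552, z[0]+=0.552
R1: Y=0.4587+0.000j on G[0,2]
R2: Y=0.0001163+0.000j on G[0,1]
R3: Y=0.0002198+0.000j on G[2,3]
L1: Y=0.000-0.005267j on G[0,3]
R4: Y=0.5780+0.000j on G[2,1]
I2: z[3]−=0.00176, z[0]+=0.00176
I3: z[1]−=0.00171, z[2]+=0.00171
solve → V1=-2.160-0.0001836j, V2=-1.202-0.0001837j, V3=-0.01600-0.3837j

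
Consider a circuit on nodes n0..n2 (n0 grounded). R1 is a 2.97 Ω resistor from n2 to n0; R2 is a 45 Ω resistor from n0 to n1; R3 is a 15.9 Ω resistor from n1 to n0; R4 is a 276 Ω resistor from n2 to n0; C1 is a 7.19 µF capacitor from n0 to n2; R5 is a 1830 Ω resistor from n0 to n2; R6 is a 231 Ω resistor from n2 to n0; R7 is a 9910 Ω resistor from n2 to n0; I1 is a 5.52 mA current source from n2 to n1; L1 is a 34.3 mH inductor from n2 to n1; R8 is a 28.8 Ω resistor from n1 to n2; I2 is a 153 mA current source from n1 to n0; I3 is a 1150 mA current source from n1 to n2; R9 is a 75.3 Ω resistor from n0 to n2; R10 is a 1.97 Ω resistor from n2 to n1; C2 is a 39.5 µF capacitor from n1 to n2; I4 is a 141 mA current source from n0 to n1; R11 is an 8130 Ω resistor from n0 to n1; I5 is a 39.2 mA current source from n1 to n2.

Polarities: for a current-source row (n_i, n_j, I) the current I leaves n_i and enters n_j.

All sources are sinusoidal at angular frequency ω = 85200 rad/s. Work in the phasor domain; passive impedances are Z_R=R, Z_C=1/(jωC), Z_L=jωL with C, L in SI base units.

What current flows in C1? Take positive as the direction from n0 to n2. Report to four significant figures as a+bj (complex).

Apply KCL at each of the 2 non-ground nodes and solve the resulting linear system.
Node n1: branches {R2, R3, I1, L1, R8, I2, I3, R10, C2, I4, R11, I5} → V_1 = -0.09986+0.3270j
Node n2: branches {R1, R4, C1, R5, R6, R7, I1, L1, R8, I3, R9, R10, C2, I5} → V_2 = -0.03637-0.01559j

-0.009553+0.02228j A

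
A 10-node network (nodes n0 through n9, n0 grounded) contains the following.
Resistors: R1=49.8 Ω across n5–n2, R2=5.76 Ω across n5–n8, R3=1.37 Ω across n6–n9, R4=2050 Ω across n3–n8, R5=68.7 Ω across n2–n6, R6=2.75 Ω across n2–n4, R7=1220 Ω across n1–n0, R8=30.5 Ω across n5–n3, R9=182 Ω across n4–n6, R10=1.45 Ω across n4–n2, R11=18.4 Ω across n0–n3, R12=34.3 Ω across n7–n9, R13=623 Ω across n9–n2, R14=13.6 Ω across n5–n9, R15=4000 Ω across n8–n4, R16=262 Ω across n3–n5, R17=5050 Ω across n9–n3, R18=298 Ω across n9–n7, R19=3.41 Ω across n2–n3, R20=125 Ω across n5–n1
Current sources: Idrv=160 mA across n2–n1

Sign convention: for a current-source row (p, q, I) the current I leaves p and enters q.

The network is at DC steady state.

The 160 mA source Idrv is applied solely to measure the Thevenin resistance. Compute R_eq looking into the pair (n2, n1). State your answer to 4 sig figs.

Element admittances at DC:
  Y(R1) = 0.02008 S between n5,n2
  Y(R2) = 0.1736 S between n5,n8
  Y(R3) = 0.7299 S between n6,n9
  Y(R4) = 0.0004878 S between n3,n8
  Y(R5) = 0.01456 S between n2,n6
  Y(R6) = 0.3636 S between n2,n4
  Y(R7) = 0.0008197 S between n1,n0
  Y(R8) = 0.03279 S between n5,n3
  Y(R9) = 0.005495 S between n4,n6
  Y(R10) = 0.6897 S between n4,n2
  Y(R11) = 0.05435 S between n0,n3
  Y(R12) = 0.02915 S between n7,n9
  Y(R13) = 0.001605 S between n9,n2
  Y(R14) = 0.07353 S between n5,n9
  Y(R15) = 0.0002500 S between n8,n4
  Y(R16) = 0.003817 S between n3,n5
  Y(R17) = 0.0001980 S between n9,n3
  Y(R18) = 0.003356 S between n9,n7
  Y(R19) = 0.2933 S between n2,n3
  Y(R20) = 0.008000 S between n5,n1
  Idrv: injects 0.16 A into n1 (from n2)
Assemble and solve the 9×9 MNA system:
  V(n1)=19.51  V(n2)=-0.5783  V(n3)=-0.2943  V(n4)=-0.5696  V(n5)=1.513  V(n6)=1.001  V(n7)=1.044  V(n8)=1.505  V(n9)=1.044

R_eq = 125.6 Ω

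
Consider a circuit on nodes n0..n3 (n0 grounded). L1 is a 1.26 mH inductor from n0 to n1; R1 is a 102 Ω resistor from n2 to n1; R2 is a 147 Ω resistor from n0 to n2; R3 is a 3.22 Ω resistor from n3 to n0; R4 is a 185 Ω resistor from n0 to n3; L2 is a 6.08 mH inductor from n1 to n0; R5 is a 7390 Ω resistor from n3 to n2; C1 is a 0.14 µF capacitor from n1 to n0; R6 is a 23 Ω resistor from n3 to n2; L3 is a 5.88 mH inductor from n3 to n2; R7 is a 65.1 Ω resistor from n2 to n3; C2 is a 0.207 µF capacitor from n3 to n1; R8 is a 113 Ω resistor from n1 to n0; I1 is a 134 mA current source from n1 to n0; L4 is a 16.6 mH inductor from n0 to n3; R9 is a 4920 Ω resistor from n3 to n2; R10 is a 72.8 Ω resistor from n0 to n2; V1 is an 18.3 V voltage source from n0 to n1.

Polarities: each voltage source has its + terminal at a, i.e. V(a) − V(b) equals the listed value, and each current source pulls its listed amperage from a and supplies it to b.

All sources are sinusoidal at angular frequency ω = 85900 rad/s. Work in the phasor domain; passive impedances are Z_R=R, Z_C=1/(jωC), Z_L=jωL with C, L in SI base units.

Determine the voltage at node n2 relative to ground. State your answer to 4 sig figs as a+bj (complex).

-2.275-0.6657j V

MNA unknowns: 3 node voltages V₁..V_3 plus 1 source current (V1)
L1: Y=0.000-0.009239j on G[0,1]
R1: Y=0.009804+0.000j on G[2,1]
R2: Y=0.006803+0.000j on G[0,2]
R3: Y=0.3106+0.000j on G[3,0]
R4: Y=0.005405+0.000j on G[0,3]
L2: Y=0.000-0.001915j on G[1,0]
R5: Y=0.0001353+0.000j on G[3,2]
C1: Y=0.000+0.01203j on G[1,0]
R6: Y=0.04348+0.000j on G[3,2]
L3: Y=0.000-0.001980j on G[3,2]
R7: Y=0.01536+0.000j on G[2,3]
C2: Y=0.000+0.01778j on G[3,1]
R8: Y=0.008850+0.000j on G[1,0]
I1: z[1]−=0.134, z[0]+=0.134
L4: Y=0.000-0.0007013j on G[0,3]
R9: Y=0.0002033+0.000j on G[3,2]
R10: Y=0.01374+0.000j on G[0,2]
V1: row V0−V1=18.3, i_V1 at 0,1
solve → V1=-18.30+0.000j, V2=-2.275-0.6657j, V3=-0.4004-0.9443j
aux → i_V1=-0.2018-0.3277j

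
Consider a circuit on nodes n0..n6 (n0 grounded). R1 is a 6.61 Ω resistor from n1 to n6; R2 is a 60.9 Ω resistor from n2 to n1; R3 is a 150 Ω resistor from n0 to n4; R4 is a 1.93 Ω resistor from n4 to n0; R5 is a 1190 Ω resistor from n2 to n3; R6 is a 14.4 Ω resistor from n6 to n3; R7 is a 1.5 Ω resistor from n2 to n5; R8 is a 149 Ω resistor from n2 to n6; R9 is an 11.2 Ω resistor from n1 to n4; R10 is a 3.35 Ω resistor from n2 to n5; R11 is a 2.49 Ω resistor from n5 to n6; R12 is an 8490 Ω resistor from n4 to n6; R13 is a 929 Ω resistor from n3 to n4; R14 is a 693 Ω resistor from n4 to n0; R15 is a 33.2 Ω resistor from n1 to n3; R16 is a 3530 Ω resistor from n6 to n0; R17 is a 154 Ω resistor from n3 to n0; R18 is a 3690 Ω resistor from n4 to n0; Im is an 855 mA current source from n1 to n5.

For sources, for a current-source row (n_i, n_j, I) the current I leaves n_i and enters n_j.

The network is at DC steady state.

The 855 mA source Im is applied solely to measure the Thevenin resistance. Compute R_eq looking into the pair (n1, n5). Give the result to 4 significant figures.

Apply KCL at each of the 6 non-ground nodes and solve the resulting linear system.
Node n1: branches {R1, R2, R9, R15, Im} → V_1 = -0.2692
Node n2: branches {R2, R5, R7, R8, R10} → V_2 = 5.756
Node n3: branches {R5, R6, R13, R15, R17} → V_3 = 2.559
Node n4: branches {R3, R4, R9, R12, R13, R14, R18} → V_4 = -0.03373
Node n5: branches {R7, R10, R11, Im} → V_5 = 5.873
Node n6: branches {R1, R6, R8, R11, R12, R16} → V_6 = 4.026

R_eq = 7.184 Ω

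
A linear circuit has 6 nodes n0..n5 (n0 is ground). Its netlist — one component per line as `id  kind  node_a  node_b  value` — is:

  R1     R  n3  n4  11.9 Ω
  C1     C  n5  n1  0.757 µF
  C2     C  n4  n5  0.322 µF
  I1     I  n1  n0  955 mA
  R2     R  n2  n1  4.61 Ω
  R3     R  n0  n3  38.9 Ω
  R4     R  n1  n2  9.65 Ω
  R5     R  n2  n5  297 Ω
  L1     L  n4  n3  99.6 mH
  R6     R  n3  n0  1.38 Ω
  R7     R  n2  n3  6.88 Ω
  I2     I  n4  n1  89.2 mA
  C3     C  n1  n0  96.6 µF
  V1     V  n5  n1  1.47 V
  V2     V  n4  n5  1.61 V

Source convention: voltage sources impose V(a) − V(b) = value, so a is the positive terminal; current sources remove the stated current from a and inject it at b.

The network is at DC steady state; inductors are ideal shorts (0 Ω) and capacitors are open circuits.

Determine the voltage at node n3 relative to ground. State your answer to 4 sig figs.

MNA unknowns: 5 node voltages V₁..V_5 plus 3 source currents (L1, V1, V2)
R1: Y=0.08403 on G[3,4]
C1: Y=0.000 on G[5,1]
C2: Y=0.000 on G[4,5]
I1: z[1]−=0.955, z[0]+=0.955
R2: Y=0.2169 on G[2,1]
R3: Y=0.02571 on G[0,3]
R4: Y=0.1036 on G[1,2]
R5: Y=0.003367 on G[2,5]
L1: row V4−V3=0, i_L1 at 4,3
R6: Y=0.7246 on G[3,0]
R7: Y=0.1453 on G[2,3]
I2: z[4]−=0.0892, z[1]+=0.0892
C3: Y=0.000 on G[1,0]
V1: row V5−V1=1.47, i_V1 at 5,1
V2: row V4−V5=1.61, i_V2 at 4,5
solve → V1=-4.353, V2=-3.388, V3=-1.273, V4=-1.273, V5=-2.883
aux → i_L1=-0.6475, i_V1=0.5566, i_V2=0.5583

-1.273 V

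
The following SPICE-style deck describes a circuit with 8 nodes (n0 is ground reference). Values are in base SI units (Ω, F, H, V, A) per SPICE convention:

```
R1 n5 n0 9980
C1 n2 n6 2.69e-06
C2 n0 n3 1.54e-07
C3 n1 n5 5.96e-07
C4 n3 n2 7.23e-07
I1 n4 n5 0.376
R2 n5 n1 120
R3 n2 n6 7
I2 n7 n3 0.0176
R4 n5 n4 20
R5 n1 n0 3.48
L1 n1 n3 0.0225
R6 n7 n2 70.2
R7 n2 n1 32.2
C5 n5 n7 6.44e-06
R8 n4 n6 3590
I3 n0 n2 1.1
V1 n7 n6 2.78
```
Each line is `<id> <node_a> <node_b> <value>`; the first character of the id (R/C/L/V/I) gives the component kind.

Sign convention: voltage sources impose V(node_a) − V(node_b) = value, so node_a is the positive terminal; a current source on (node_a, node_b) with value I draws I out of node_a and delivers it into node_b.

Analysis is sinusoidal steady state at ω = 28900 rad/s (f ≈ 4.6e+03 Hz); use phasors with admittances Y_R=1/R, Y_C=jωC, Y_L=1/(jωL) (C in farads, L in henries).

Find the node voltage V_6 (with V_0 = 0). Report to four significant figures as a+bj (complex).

23.80-12.27j V

Apply KCL at each of the 7 non-ground nodes and solve the resulting linear system.
Node n1: branches {C3, R2, R5, L1, R7} → V_1 = 3.647-0.3546j
Node n2: branches {C1, C4, R3, R6, R7, I3} → V_2 = 26.62-11.85j
Node n3: branches {C2, C4, I2, L1} → V_3 = 23.13-11.12j
Node n4: branches {I1, R4, R8} → V_4 = 17.57-10.39j
Node n5: branches {R1, C3, I1, R2, R4, C5} → V_5 = 25.05-10.38j
Node n6: branches {C1, R3, R8, V1} → V_6 = 23.80-12.27j
Node n7: branches {I2, R6, C5, V1} → V_7 = 26.58-12.27j
Source currents: i(V1)=-0.3688-0.2788j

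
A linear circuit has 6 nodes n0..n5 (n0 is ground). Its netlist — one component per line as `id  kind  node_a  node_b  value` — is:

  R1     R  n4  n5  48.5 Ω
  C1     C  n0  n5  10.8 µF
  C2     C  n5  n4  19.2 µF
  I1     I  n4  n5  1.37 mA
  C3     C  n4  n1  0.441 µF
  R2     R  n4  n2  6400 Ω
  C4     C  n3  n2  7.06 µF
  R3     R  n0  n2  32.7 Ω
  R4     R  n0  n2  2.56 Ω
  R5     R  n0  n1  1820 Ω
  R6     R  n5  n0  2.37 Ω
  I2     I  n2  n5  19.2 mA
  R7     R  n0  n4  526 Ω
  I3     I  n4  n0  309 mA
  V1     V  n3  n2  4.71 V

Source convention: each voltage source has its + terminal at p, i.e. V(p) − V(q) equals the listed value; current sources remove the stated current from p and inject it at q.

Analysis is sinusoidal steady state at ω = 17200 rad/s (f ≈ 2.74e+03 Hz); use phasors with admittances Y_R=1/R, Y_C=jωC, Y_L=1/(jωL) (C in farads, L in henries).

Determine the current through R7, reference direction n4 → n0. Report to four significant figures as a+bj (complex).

-0.001220+0.002236j A

Element admittances at ω=17200 rad/s:
  Y(R1) = 0.02062+0.000j S between n4,n5
  Y(C1) = 0.000+0.1858j S between n0,n5
  Y(C2) = 0.000+0.3302j S between n5,n4
  I1: injects 0.00137 A into n5 (from n4)
  Y(C3) = 0.000+0.007585j S between n4,n1
  Y(R2) = 0.0001563+0.000j S between n4,n2
  Y(C4) = 0.000+0.1214j S between n3,n2
  Y(R3) = 0.03058+0.000j S between n0,n2
  Y(R4) = 0.3906+0.000j S between n0,n2
  Y(R5) = 0.0005495+0.000j S between n0,n1
  Y(R6) = 0.4219+0.000j S between n5,n0
  I2: injects 0.0192 A into n5 (from n2)
  Y(R7) = 0.001901+0.000j S between n0,n4
  I3: injects 0.309 A into n0 (from n4)
  V1: constraint V(n3)−V(n2) = 4.71
Assemble and solve the 6×6 MNA system:
  V(n1)=-0.7233+1.124j  V(n2)=-0.04580+0.0004362j  V(n3)=4.664+0.0004362j  V(n4)=-0.6419+1.176j  V(n5)=-0.5746+0.2458j
  i(V1)=0.000-0.5719j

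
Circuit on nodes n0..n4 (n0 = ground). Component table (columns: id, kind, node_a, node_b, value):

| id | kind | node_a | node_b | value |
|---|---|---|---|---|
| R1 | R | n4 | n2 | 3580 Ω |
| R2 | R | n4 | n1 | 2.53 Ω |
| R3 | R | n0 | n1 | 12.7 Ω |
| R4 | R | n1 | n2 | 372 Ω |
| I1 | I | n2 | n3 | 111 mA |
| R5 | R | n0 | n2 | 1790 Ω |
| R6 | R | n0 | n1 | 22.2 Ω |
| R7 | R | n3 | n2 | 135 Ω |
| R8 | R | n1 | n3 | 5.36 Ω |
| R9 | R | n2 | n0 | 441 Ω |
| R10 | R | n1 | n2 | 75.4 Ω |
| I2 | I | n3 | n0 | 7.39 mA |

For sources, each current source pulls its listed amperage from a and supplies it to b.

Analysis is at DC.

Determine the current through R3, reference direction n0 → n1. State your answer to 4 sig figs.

-0.002597 A

MNA unknowns: 4 node voltages V₁..V_4
R1: Y=0.0002793 on G[4,2]
R2: Y=0.3953 on G[4,1]
R3: Y=0.07874 on G[0,1]
R4: Y=0.002688 on G[1,2]
I1: z[2]−=0.111, z[3]+=0.111
R5: Y=0.0005587 on G[0,2]
R6: Y=0.04505 on G[0,1]
R7: Y=0.007407 on G[3,2]
R8: Y=0.1866 on G[1,3]
R9: Y=0.002268 on G[2,0]
R10: Y=0.01326 on G[1,2]
I2: z[3]−=0.00739, z[0]+=0.00739
solve → V1=0.03298, V2=-4.059, V3=0.4109, V4=0.03009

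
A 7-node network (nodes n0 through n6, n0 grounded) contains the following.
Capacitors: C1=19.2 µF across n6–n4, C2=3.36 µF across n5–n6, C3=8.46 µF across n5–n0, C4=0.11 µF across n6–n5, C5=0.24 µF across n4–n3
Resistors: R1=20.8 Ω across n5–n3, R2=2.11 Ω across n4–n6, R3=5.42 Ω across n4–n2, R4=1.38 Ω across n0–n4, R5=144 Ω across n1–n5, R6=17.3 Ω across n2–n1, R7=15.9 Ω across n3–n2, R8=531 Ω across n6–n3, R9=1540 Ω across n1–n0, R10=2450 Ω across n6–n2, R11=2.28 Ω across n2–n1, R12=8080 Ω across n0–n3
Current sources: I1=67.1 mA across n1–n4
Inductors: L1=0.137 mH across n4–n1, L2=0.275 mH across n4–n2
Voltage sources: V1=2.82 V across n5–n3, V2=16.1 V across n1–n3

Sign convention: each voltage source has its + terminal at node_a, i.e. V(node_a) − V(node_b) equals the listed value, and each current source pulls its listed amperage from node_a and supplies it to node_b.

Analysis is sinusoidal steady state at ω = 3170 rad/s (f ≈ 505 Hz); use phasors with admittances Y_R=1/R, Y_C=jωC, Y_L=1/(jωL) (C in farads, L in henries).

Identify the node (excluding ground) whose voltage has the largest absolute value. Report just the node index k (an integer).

3

MNA unknowns: 6 node voltages V₁..V_6 plus 2 source currents (V1, V2)
C1: Y=0.000+0.06086j on G[6,4]
R1: Y=0.04808+0.000j on G[5,3]
R2: Y=0.4739+0.000j on G[4,6]
R3: Y=0.1845+0.000j on G[4,2]
R4: Y=0.7246+0.000j on G[0,4]
I1: z[1]−=0.0671, z[4]+=0.0671
R5: Y=0.006944+0.000j on G[1,5]
C2: Y=0.000+0.01065j on G[5,6]
R6: Y=0.05780+0.000j on G[2,1]
C3: Y=0.000+0.02682j on G[5,0]
R7: Y=0.06289+0.000j on G[3,2]
C4: Y=0.000+0.0003487j on G[6,5]
R8: Y=0.001883+0.000j on G[6,3]
R9: Y=0.0006494+0.000j on G[1,0]
R10: Y=0.0004082+0.000j on G[6,2]
L1: Y=0.000-2.303j on G[4,1]
R11: Y=0.4386+0.000j on G[2,1]
C5: Y=0.000+0.0007608j on G[4,3]
L2: Y=0.000-1.147j on G[4,2]
R12: Y=0.0001238+0.000j on G[0,3]
V1: row V5−V3=2.82, i_V1 at 5,3
V2: row V1−V3=16.1, i_V2 at 1,3
solve → V1=0.02183+0.8046j, V2=-0.4809-0.06508j, V3=-16.08+0.8046j, V4=0.03250+0.4898j, V5=-13.26+0.8046j, V6=-0.08251+0.2010j
aux → i_V1=-0.01514+0.5005j, i_V2=-1.134-0.4568j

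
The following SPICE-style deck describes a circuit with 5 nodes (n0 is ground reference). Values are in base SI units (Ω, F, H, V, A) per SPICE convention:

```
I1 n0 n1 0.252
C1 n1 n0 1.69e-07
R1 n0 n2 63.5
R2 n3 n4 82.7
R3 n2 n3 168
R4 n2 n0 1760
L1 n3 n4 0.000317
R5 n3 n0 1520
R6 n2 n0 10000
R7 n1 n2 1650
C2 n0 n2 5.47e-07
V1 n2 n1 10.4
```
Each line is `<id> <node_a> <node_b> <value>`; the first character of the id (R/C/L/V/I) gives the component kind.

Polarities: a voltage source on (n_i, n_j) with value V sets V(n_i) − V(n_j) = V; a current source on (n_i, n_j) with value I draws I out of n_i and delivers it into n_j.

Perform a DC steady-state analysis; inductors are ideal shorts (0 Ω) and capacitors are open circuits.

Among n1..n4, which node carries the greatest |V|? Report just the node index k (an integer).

MNA unknowns: 4 node voltages V₁..V_4 plus 2 source currents (L1, V1)
I1: z[0]−=0.252, z[1]+=0.252
C1: Y=0.000 on G[1,0]
R1: Y=0.01575 on G[0,2]
R2: Y=0.01209 on G[3,4]
R3: Y=0.005952 on G[2,3]
R4: Y=0.0005682 on G[2,0]
L1: row V3−V4=0, i_L1 at 3,4
R5: Y=0.0006579 on G[3,0]
R6: Y=0.0001000 on G[2,0]
R7: Y=0.0006061 on G[1,2]
C2: Y=0.000 on G[0,2]
V1: row V2−V1=10.4, i_V1 at 2,1
solve → V1=4.416, V2=14.82, V3=13.34, V4=13.34
aux → i_L1=0.000, i_V1=-0.2583

2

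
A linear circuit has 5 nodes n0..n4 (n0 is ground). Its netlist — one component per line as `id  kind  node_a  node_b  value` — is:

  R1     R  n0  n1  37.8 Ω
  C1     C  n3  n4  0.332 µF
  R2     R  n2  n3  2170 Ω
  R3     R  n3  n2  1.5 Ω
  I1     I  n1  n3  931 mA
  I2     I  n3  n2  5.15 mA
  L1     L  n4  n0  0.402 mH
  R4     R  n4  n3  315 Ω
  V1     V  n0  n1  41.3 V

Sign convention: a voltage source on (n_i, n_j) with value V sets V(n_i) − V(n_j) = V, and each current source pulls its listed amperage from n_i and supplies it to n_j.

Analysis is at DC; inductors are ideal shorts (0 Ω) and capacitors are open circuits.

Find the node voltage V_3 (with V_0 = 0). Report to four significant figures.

Apply KCL at each of the 4 non-ground nodes and solve the resulting linear system.
Node n1: branches {R1, I1, V1} → V_1 = -41.30
Node n2: branches {R2, R3, I2} → V_2 = 293.3
Node n3: branches {C1, R2, R3, I1, I2, R4} → V_3 = 293.3
Node n4: branches {C1, L1, R4} → V_4 = 0.000
Source currents: i(L1)=0.9310, i(V1)=-0.1616

293.3 V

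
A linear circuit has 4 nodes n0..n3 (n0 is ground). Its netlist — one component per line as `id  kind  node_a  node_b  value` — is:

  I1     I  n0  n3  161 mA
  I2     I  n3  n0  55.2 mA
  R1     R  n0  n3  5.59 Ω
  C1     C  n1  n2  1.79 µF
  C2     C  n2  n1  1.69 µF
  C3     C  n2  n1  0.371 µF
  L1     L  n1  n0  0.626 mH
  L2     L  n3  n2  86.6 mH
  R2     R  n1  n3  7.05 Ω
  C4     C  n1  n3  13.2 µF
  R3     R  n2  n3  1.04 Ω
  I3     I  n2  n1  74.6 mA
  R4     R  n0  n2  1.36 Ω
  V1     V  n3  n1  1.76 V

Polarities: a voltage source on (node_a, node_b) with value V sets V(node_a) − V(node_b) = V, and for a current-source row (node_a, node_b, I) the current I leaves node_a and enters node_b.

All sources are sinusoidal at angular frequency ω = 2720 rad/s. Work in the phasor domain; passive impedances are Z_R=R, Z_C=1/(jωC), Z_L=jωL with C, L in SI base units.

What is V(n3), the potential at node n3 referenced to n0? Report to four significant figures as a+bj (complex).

MNA unknowns: 3 node voltages V₁..V_3 plus 1 source current (V1)
I1: z[0]−=0.161, z[3]+=0.161
I2: z[3]−=0.0552, z[0]+=0.0552
R1: Y=0.1789+0.000j on G[0,3]
C1: Y=0.000+0.004869j on G[1,2]
C2: Y=0.000+0.004597j on G[2,1]
C3: Y=0.000+0.001009j on G[2,1]
L1: Y=0.000-0.5873j on G[1,0]
L2: Y=0.000-0.004245j on G[3,2]
R2: Y=0.1418+0.000j on G[1,3]
C4: Y=0.000+0.03590j on G[1,3]
R3: Y=0.9615+0.000j on G[2,3]
I3: z[2]−=0.0746, z[1]+=0.0746
R4: Y=0.7353+0.000j on G[0,2]
V1: row V3−V1=1.76, i_V1 at 3,1
solve → V1=-0.7811-0.7590j, V2=0.5119-0.4392j, V3=0.9789-0.7590j
aux → i_V1=-0.7666+0.3820j

0.9789-0.7590j V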